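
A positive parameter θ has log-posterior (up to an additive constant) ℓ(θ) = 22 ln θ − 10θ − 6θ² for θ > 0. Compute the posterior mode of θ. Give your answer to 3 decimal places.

ℓ'(θ) = 22/θ − 10 − 12θ. Setting this to zero and multiplying by θ: 12θ² + 10θ − 22 = 0.
θ = (−10 + √(10² + 4·12·22)) / (2·12) = (−10 + √1156) / 24 = (−10 + 34)/24 = 1.
ℓ''(θ) = −22/θ² − 12 < 0, confirming a maximum.

θ̂_MAP = 1.000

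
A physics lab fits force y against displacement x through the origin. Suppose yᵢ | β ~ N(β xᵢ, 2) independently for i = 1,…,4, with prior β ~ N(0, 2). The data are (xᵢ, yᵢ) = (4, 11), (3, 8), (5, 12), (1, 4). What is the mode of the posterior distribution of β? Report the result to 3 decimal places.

log p(β | y) = −Σ(yᵢ − βxᵢ)²/(2·2) − β²/(2·2) + const.
Setting the derivative to zero: Σxᵢ(yᵢ − βxᵢ)/2 − β/2 = 0, so β = Σxᵢyᵢ / (Σxᵢ² + σ²/τ²).
Σxᵢyᵢ = 4·11 + 3·8 + 5·12 + 1·4 = 132; Σxᵢ² = 51; σ²/τ² = 1.
β̂_MAP = 132 / (51 + 1) = 132/52 ≈ 2.538.

β̂_MAP = 2.538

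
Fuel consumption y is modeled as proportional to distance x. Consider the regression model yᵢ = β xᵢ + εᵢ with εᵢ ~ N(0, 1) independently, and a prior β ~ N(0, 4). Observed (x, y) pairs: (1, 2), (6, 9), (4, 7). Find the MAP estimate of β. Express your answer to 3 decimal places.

β̂_MAP = 1.577

log p(β | y) = −Σ(yᵢ − βxᵢ)²/(2·1) − β²/(2·4) + const.
Setting the derivative to zero: Σxᵢ(yᵢ − βxᵢ)/1 − β/4 = 0, so β = Σxᵢyᵢ / (Σxᵢ² + σ²/τ²).
Σxᵢyᵢ = 1·2 + 6·9 + 4·7 = 84; Σxᵢ² = 53; σ²/τ² = 0.25.
β̂_MAP = 84 / (53 + 0.25) = 84/53.25 ≈ 1.577.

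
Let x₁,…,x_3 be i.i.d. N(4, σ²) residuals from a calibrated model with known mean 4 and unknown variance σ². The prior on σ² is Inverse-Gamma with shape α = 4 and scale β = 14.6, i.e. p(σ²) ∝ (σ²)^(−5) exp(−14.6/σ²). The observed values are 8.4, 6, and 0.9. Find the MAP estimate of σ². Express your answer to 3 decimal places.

Sum of squared deviations about the known mean: SS = (8.4−4)² + (6−4)² + (0.9−4)² = 32.97.
The Normal likelihood contributes (σ²)^(−n/2) exp(−SS/(2σ²)), so the posterior is Inverse-Gamma(α + n/2, β + SS/2) = Inverse-Gamma(5.5, 31.085).
The mode of Inverse-Gamma(a, b) is b/(a+1) = 31.085/6.5 ≈ 4.782.

σ̂²_MAP = 4.782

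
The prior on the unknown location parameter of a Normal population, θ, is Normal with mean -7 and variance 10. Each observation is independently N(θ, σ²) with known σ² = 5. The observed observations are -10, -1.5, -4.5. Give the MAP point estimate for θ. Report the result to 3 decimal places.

θ̂_MAP = -5.571

n = 3; x̄ = ((-10) + (-1.5) + (-4.5))/3 = -16/3 = -16/3 ≈ -5.3333.
For a Normal prior and Normal likelihood with known variance, the posterior is Normal; its mode equals its mean, the precision-weighted average.
Prior precision 1/σ₀² = 1/10 = 0.1; data precision n/σ² = 3/5 = 0.6.
θ̂ = (0.1·(-7) + 0.6·(-16/3)) / (0.1 + 0.6) = (-3.9)/0.7 = -39/7 ≈ -5.571.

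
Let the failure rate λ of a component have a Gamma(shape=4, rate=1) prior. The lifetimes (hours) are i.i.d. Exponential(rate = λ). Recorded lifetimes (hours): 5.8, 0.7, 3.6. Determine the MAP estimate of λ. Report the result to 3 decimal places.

λ̂_MAP = 0.541

The Exponential(rate=λ) likelihood is ∝ λ^n e^(−λΣtᵢ). Here n = 3 and Σtᵢ = 5.8 + 0.7 + 3.6 = 10.1.
Posterior ∝ λ^3e^(−1λ) · λ^3e^(−10.1λ) = λ^6e^(−11.1λ), i.e. Gamma(7, 11.1).
Mode = (a−1)/b = 6/11.1 ≈ 0.541.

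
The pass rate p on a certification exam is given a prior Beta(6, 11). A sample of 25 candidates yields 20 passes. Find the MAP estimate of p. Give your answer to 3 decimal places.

p̂_MAP = 0.625

Prior: Beta(6, 11).
Data: 20 successes in 25 trials. The binomial likelihood contributes p^20(1−p)^5, so the posterior is Beta(6+20, 11+5) = Beta(26, 16).
For Beta(a, b) with a, b > 1 the mode is (a−1)/(a+b−2) = 25/40 ≈ 0.625.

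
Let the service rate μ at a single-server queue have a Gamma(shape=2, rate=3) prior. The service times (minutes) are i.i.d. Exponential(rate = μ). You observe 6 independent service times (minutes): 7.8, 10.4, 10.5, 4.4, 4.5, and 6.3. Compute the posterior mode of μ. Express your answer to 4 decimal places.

μ̂_MAP = 0.1493

The Exponential(rate=μ) likelihood is ∝ μ^n e^(−μΣtᵢ). Here n = 6 and Σtᵢ = 7.8 + 10.4 + 10.5 + 4.4 + 4.5 + 6.3 = 43.9.
Posterior ∝ μe^(−3μ) · μ^6e^(−43.9μ) = μ^7e^(−46.9μ), i.e. Gamma(8, 46.9).
Mode = (a−1)/b = 7/46.9 ≈ 0.1493.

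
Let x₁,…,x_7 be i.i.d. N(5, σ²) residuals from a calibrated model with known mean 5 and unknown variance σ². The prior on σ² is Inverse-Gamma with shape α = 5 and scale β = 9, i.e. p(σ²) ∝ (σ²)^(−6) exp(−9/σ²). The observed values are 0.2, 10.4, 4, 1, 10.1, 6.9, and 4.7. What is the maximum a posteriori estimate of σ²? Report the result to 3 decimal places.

Sum of squared deviations about the known mean: SS = (0.2−5)² + (10.4−5)² + (4−5)² + (1−5)² + (10.1−5)² + (6.9−5)² + (4.7−5)² = 98.91.
The Normal likelihood contributes (σ²)^(−n/2) exp(−SS/(2σ²)), so the posterior is Inverse-Gamma(α + n/2, β + SS/2) = Inverse-Gamma(8.5, 58.455).
The mode of Inverse-Gamma(a, b) is b/(a+1) = 58.455/9.5 ≈ 6.153.

σ̂²_MAP = 6.153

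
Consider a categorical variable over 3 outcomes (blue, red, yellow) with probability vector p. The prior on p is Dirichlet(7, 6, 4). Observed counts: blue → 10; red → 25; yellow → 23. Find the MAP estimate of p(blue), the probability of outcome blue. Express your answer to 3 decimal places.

The posterior is Dirichlet(αᵢ + nᵢ) = Dirichlet(17, 31, 27).
For a Dirichlet(a₁,…,a_K) with all aᵢ > 1, the mode has j-th component (aⱼ − 1)/(Σaᵢ − K).
Here Σaᵢ = 75 and K = 3, so p(blue) = (17 − 1)/(75 − 3) = 16/72 ≈ 0.222.

MAP estimate of p(blue) = 0.222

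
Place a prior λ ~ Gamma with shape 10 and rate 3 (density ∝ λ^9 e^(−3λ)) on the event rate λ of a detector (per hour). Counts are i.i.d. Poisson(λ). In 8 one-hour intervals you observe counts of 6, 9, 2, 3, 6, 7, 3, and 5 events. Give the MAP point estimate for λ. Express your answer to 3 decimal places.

Σxᵢ = 6+9+2+3+6+7+3+5 = 41, with n = 8.
Posterior ∝ λ^9e^(−3λ) · λ^41e^(−8λ) = λ^50e^(−11λ), i.e. Gamma(shape=51, rate=11).
The mode of a Gamma(a, b) with a ≥ 1 (shape–rate) is (a−1)/b = 50/11 ≈ 4.545.

λ̂_MAP = 4.545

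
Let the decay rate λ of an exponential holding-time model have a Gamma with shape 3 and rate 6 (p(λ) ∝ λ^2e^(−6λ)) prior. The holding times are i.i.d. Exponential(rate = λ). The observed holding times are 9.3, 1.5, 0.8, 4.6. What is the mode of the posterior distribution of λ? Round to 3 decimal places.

The Exponential(rate=λ) likelihood is ∝ λ^n e^(−λΣtᵢ). Here n = 4 and Σtᵢ = 9.3 + 1.5 + 0.8 + 4.6 = 16.2.
Posterior ∝ λ^2e^(−6λ) · λ^4e^(−16.2λ) = λ^6e^(−22.2λ), i.e. Gamma(7, 22.2).
Mode = (a−1)/b = 6/22.2 ≈ 0.270.

λ̂_MAP = 0.270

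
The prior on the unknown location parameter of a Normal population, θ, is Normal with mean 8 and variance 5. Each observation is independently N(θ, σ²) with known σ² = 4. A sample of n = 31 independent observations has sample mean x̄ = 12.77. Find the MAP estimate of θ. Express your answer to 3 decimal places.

n = 31, x̄ = 12.77.
For a Normal prior and Normal likelihood with known variance, the posterior is Normal; its mode equals its mean, the precision-weighted average.
Prior precision 1/σ₀² = 1/5 = 0.2; data precision n/σ² = 31/4 = 7.75.
θ̂ = (0.2·8 + 7.75·12.77) / (0.2 + 7.75) = 100.5675/7.95 = 12.650.

θ̂_MAP = 12.650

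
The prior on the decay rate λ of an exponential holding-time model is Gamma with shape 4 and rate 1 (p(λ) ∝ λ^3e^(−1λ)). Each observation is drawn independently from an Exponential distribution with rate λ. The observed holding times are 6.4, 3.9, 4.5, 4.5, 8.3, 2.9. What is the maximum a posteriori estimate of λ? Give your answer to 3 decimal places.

λ̂_MAP = 0.286

The Exponential(rate=λ) likelihood is ∝ λ^n e^(−λΣtᵢ). Here n = 6 and Σtᵢ = 6.4 + 3.9 + 4.5 + 4.5 + 8.3 + 2.9 = 30.5.
Posterior ∝ λ^3e^(−1λ) · λ^6e^(−30.5λ) = λ^9e^(−31.5λ), i.e. Gamma(10, 31.5).
Mode = (a−1)/b = 9/31.5 ≈ 0.286.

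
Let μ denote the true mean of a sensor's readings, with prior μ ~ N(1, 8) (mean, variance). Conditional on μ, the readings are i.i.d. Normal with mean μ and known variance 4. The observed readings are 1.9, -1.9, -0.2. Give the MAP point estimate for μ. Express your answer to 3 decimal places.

n = 3; x̄ = (1.9 + (-1.9) + (-0.2))/3 = -0.2/3 = -1/15 ≈ -0.0667.
For a Normal prior and Normal likelihood with known variance, the posterior is Normal; its mode equals its mean, the precision-weighted average.
Prior precision 1/σ₀² = 1/8 = 0.125; data precision n/σ² = 3/4 = 0.75.
μ̂ = (0.125·1 + 0.75·(-1/15)) / (0.125 + 0.75) = 0.075/0.875 = 3/35 ≈ 0.086.

μ̂_MAP = 0.086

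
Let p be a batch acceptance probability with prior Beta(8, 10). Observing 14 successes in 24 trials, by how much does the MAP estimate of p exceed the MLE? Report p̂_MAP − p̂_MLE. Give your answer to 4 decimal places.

MAP − MLE = -0.0583

Posterior is Beta(22, 20); MAP = (22−1)/(42−2) = 21/40 ≈ 0.52500.
MLE ignores the prior: p̂_MLE = k/n = 14/24 ≈ 0.58333.
Difference = 21/40 − 14/24 = -7/120 ≈ -0.0583.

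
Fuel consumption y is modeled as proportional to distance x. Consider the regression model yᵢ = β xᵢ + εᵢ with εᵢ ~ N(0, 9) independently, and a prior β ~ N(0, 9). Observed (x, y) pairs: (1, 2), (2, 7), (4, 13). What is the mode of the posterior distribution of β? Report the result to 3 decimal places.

β̂_MAP = 3.091

log p(β | y) = −Σ(yᵢ − βxᵢ)²/(2·9) − β²/(2·9) + const.
Setting the derivative to zero: Σxᵢ(yᵢ − βxᵢ)/9 − β/9 = 0, so β = Σxᵢyᵢ / (Σxᵢ² + σ²/τ²).
Σxᵢyᵢ = 1·2 + 2·7 + 4·13 = 68; Σxᵢ² = 21; σ²/τ² = 1.
β̂_MAP = 68 / (21 + 1) = 68/22 ≈ 3.091.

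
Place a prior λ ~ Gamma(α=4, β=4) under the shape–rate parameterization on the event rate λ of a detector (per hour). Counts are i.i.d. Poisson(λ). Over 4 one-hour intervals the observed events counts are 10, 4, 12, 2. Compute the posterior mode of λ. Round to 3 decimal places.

λ̂_MAP = 3.875

Σxᵢ = 10+4+12+2 = 28, with n = 4.
Posterior ∝ λ^3e^(−4λ) · λ^28e^(−4λ) = λ^31e^(−8λ), i.e. Gamma(shape=32, rate=8).
The mode of a Gamma(a, b) with a ≥ 1 (shape–rate) is (a−1)/b = 31/8 ≈ 3.875.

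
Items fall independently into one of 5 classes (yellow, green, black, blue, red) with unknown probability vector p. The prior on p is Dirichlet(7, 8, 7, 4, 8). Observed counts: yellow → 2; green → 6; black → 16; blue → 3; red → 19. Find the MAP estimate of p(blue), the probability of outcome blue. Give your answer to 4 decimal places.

The posterior is Dirichlet(αᵢ + nᵢ) = Dirichlet(9, 14, 23, 7, 27).
For a Dirichlet(a₁,…,a_K) with all aᵢ > 1, the mode has j-th component (aⱼ − 1)/(Σaᵢ − K).
Here Σaᵢ = 80 and K = 5, so p(blue) = (7 − 1)/(80 − 5) = 6/75 ≈ 0.0800.

MAP estimate of p(blue) = 0.0800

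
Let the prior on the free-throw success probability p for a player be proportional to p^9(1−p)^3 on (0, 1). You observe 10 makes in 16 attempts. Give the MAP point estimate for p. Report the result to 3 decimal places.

p̂_MAP = 0.679

The prior density ∝ p^9(1−p)^3 is the kernel of Beta(10, 4).
Data: 10 successes in 16 trials. The binomial likelihood contributes p^10(1−p)^6, so the posterior is Beta(10+10, 4+6) = Beta(20, 10).
For Beta(a, b) with a, b > 1 the mode is (a−1)/(a+b−2) = 19/28 ≈ 0.679.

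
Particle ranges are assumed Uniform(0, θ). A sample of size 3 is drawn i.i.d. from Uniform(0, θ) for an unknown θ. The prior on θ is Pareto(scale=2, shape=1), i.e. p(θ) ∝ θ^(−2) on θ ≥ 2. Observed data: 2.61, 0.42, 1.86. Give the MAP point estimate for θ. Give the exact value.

θ̂_MAP = 2.61

The Uniform(0, θ) likelihood is θ^(−n) for θ ≥ max(xᵢ), zero otherwise. Here max(xᵢ) = 2.61.
Posterior ∝ θ^(−2) · θ^(−3) = θ^(−5) on θ ≥ max(2, 2.61) = 2.61.
This density is strictly decreasing in θ, so the posterior mode lies at the lower boundary of the support.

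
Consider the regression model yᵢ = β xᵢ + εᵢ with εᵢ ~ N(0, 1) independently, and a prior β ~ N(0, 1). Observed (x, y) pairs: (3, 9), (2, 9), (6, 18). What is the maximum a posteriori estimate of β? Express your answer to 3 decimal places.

β̂_MAP = 3.060

log p(β | y) = −Σ(yᵢ − βxᵢ)²/(2·1) − β²/(2·1) + const.
Setting the derivative to zero: Σxᵢ(yᵢ − βxᵢ)/1 − β/1 = 0, so β = Σxᵢyᵢ / (Σxᵢ² + σ²/τ²).
Σxᵢyᵢ = 3·9 + 2·9 + 6·18 = 153; Σxᵢ² = 49; σ²/τ² = 1.
β̂_MAP = 153 / (49 + 1) = 153/50 ≈ 3.060.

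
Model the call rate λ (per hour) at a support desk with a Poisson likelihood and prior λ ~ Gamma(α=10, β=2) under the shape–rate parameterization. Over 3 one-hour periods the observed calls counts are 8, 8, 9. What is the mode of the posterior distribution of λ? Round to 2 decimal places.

λ̂_MAP = 6.80

Σxᵢ = 8+8+9 = 25, with n = 3.
Posterior ∝ λ^9e^(−2λ) · λ^25e^(−3λ) = λ^34e^(−5λ), i.e. Gamma(shape=35, rate=5).
The mode of a Gamma(a, b) with a ≥ 1 (shape–rate) is (a−1)/b = 34/5 ≈ 6.80.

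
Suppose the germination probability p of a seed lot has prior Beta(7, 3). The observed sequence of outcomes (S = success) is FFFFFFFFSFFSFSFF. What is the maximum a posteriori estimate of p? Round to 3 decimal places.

p̂_MAP = 0.375

Prior: Beta(7, 3).
Data: 3 successes in 16 trials (from the sequence). The binomial likelihood contributes p^3(1−p)^13, so the posterior is Beta(7+3, 3+13) = Beta(10, 16).
For Beta(a, b) with a, b > 1 the mode is (a−1)/(a+b−2) = 9/24 ≈ 0.375.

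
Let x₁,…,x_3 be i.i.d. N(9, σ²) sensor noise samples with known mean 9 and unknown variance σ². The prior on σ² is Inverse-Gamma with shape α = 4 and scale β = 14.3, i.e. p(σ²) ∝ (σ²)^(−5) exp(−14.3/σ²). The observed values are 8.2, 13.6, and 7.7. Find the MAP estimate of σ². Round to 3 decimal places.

σ̂²_MAP = 4.007

Sum of squared deviations about the known mean: SS = (8.2−9)² + (13.6−9)² + (7.7−9)² = 23.49.
The Normal likelihood contributes (σ²)^(−n/2) exp(−SS/(2σ²)), so the posterior is Inverse-Gamma(α + n/2, β + SS/2) = Inverse-Gamma(5.5, 26.045).
The mode of Inverse-Gamma(a, b) is b/(a+1) = 26.045/6.5 ≈ 4.007.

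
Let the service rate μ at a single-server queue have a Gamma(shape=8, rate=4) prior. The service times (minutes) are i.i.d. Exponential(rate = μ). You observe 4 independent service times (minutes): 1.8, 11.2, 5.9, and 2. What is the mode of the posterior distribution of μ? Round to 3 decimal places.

The Exponential(rate=μ) likelihood is ∝ μ^n e^(−μΣtᵢ). Here n = 4 and Σtᵢ = 1.8 + 11.2 + 5.9 + 2 = 20.9.
Posterior ∝ μ^7e^(−4μ) · μ^4e^(−20.9μ) = μ^11e^(−24.9μ), i.e. Gamma(12, 24.9).
Mode = (a−1)/b = 11/24.9 ≈ 0.442.

μ̂_MAP = 0.442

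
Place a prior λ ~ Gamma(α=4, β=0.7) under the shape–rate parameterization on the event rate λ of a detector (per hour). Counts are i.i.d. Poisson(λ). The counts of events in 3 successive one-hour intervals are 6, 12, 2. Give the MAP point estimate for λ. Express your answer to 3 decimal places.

λ̂_MAP = 6.216

Σxᵢ = 6+12+2 = 20, with n = 3.
Posterior ∝ λ^3e^(−0.7λ) · λ^20e^(−3λ) = λ^23e^(−3.7λ), i.e. Gamma(shape=24, rate=3.7).
The mode of a Gamma(a, b) with a ≥ 1 (shape–rate) is (a−1)/b = 23/3.7 ≈ 6.216.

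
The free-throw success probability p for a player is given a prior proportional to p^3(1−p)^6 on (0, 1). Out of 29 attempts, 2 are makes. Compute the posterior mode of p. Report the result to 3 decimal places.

The prior density ∝ p^3(1−p)^6 is the kernel of Beta(4, 7).
Data: 2 successes in 29 trials. The binomial likelihood contributes p^2(1−p)^27, so the posterior is Beta(4+2, 7+27) = Beta(6, 34).
For Beta(a, b) with a, b > 1 the mode is (a−1)/(a+b−2) = 5/38 ≈ 0.132.

p̂_MAP = 0.132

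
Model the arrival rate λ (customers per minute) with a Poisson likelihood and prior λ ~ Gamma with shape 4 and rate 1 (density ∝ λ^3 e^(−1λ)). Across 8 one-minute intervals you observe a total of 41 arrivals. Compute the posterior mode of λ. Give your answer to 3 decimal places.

λ̂_MAP = 4.889

Σxᵢ = 41, n = 8.
Posterior ∝ λ^3e^(−1λ) · λ^41e^(−8λ) = λ^44e^(−9λ), i.e. Gamma(shape=45, rate=9).
The mode of a Gamma(a, b) with a ≥ 1 (shape–rate) is (a−1)/b = 44/9 ≈ 4.889.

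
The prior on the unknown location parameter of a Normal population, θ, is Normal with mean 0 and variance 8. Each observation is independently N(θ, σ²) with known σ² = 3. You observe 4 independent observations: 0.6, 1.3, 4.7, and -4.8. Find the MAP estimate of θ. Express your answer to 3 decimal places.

n = 4; x̄ = (0.6 + 1.3 + 4.7 + (-4.8))/4 = 1.8/4 = 0.45.
For a Normal prior and Normal likelihood with known variance, the posterior is Normal; its mode equals its mean, the precision-weighted average.
Prior precision 1/σ₀² = 1/8 = 0.125; data precision n/σ² = 4/3.
θ̂ = (0.125·0 + (4/3)·0.45) / (0.125 + 4/3) = 0.6/(35/24) = 72/175 ≈ 0.411.

θ̂_MAP = 0.411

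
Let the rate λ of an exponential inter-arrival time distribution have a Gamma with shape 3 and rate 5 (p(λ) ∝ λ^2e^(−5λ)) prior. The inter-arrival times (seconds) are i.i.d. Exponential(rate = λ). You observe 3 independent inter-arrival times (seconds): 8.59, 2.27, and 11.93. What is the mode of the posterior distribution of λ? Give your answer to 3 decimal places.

The Exponential(rate=λ) likelihood is ∝ λ^n e^(−λΣtᵢ). Here n = 3 and Σtᵢ = 8.59 + 2.27 + 11.93 = 22.79.
Posterior ∝ λ^2e^(−5λ) · λ^3e^(−22.79λ) = λ^5e^(−27.79λ), i.e. Gamma(6, 27.79).
Mode = (a−1)/b = 5/27.79 ≈ 0.180.

λ̂_MAP = 0.180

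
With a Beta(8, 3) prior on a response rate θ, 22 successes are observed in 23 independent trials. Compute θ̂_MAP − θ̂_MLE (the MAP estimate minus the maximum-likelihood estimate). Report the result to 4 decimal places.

Posterior is Beta(30, 4); MAP = (30−1)/(34−2) = 29/32 ≈ 0.90625.
MLE ignores the prior: θ̂_MLE = k/n = 22/23 ≈ 0.95652.
Difference = 29/32 − 22/23 = -37/736 ≈ -0.0503.

MAP − MLE = -0.0503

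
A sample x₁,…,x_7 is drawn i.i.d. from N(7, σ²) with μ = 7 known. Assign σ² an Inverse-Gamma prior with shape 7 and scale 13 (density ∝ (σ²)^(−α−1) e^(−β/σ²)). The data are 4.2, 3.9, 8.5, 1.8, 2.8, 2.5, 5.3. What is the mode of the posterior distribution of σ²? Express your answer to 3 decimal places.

Sum of squared deviations about the known mean: SS = (4.2−7)² + (3.9−7)² + (8.5−7)² + (1.8−7)² + (2.8−7)² + (2.5−7)² + (5.3−7)² = 87.52.
The Normal likelihood contributes (σ²)^(−n/2) exp(−SS/(2σ²)), so the posterior is Inverse-Gamma(α + n/2, β + SS/2) = Inverse-Gamma(10.5, 56.76).
The mode of Inverse-Gamma(a, b) is b/(a+1) = 56.76/11.5 ≈ 4.936.

σ̂²_MAP = 4.936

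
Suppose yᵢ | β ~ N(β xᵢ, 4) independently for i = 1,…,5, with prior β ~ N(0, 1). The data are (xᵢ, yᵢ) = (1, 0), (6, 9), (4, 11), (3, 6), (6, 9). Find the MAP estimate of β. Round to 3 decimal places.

log p(β | y) = −Σ(yᵢ − βxᵢ)²/(2·4) − β²/(2·1) + const.
Setting the derivative to zero: Σxᵢ(yᵢ − βxᵢ)/4 − β/1 = 0, so β = Σxᵢyᵢ / (Σxᵢ² + σ²/τ²).
Σxᵢyᵢ = 1·0 + 6·9 + 4·11 + 3·6 + 6·9 = 170; Σxᵢ² = 98; σ²/τ² = 4.
β̂_MAP = 170 / (98 + 4) = 170/102 ≈ 1.667.

β̂_MAP = 1.667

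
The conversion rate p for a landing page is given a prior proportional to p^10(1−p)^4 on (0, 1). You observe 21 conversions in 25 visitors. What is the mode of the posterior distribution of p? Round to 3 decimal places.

The prior density ∝ p^10(1−p)^4 is the kernel of Beta(11, 5).
Data: 21 successes in 25 trials. The binomial likelihood contributes p^21(1−p)^4, so the posterior is Beta(11+21, 5+4) = Beta(32, 9).
For Beta(a, b) with a, b > 1 the mode is (a−1)/(a+b−2) = 31/39 ≈ 0.795.

p̂_MAP = 0.795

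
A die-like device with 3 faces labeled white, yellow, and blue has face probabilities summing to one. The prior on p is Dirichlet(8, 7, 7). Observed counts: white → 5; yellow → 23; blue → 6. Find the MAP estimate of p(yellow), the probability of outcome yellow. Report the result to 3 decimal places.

The posterior is Dirichlet(αᵢ + nᵢ) = Dirichlet(13, 30, 13).
For a Dirichlet(a₁,…,a_K) with all aᵢ > 1, the mode has j-th component (aⱼ − 1)/(Σaᵢ − K).
Here Σaᵢ = 56 and K = 3, so p(yellow) = (30 − 1)/(56 − 3) = 29/53 ≈ 0.547.

MAP estimate of p(yellow) = 0.547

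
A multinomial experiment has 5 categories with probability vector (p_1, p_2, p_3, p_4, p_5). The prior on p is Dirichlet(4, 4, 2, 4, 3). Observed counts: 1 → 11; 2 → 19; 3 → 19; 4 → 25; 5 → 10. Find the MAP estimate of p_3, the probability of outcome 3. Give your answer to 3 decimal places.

The posterior is Dirichlet(αᵢ + nᵢ) = Dirichlet(15, 23, 21, 29, 13).
For a Dirichlet(a₁,…,a_K) with all aᵢ > 1, the mode has j-th component (aⱼ − 1)/(Σaᵢ − K).
Here Σaᵢ = 101 and K = 5, so p_3 = (21 − 1)/(101 − 5) = 20/96 ≈ 0.208.

MAP estimate: 0.208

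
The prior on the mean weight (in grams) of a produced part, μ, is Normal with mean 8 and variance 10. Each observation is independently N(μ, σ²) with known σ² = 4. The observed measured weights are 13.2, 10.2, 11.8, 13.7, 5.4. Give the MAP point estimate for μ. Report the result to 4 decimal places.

μ̂_MAP = 10.6481

n = 5; x̄ = (13.2 + 10.2 + 11.8 + 13.7 + 5.4)/5 = 54.3/5 = 10.86.
For a Normal prior and Normal likelihood with known variance, the posterior is Normal; its mode equals its mean, the precision-weighted average.
Prior precision 1/σ₀² = 1/10 = 0.1; data precision n/σ² = 5/4 = 1.25.
μ̂ = (0.1·8 + 1.25·10.86) / (0.1 + 1.25) = 14.375/1.35 = 575/54 ≈ 10.6481.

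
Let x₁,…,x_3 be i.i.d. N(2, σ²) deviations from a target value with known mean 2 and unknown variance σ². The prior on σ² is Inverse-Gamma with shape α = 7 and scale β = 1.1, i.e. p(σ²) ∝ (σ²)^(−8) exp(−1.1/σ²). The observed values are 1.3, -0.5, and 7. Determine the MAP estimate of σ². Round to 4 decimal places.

σ̂²_MAP = 1.7863

Sum of squared deviations about the known mean: SS = (1.3−2)² + (-0.5−2)² + (7−2)² = 31.74.
The Normal likelihood contributes (σ²)^(−n/2) exp(−SS/(2σ²)), so the posterior is Inverse-Gamma(α + n/2, β + SS/2) = Inverse-Gamma(8.5, 16.97).
The mode of Inverse-Gamma(a, b) is b/(a+1) = 16.97/9.5 ≈ 1.7863.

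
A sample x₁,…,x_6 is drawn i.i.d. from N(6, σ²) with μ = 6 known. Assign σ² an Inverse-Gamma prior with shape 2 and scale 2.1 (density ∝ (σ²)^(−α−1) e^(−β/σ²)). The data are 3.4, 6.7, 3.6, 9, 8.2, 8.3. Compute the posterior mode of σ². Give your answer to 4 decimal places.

Sum of squared deviations about the known mean: SS = (3.4−6)² + (6.7−6)² + (3.6−6)² + (9−6)² + (8.2−6)² + (8.3−6)² = 32.14.
The Normal likelihood contributes (σ²)^(−n/2) exp(−SS/(2σ²)), so the posterior is Inverse-Gamma(α + n/2, β + SS/2) = Inverse-Gamma(5, 18.17).
The mode of Inverse-Gamma(a, b) is b/(a+1) = 18.17/6 ≈ 3.0283.

σ̂²_MAP = 3.0283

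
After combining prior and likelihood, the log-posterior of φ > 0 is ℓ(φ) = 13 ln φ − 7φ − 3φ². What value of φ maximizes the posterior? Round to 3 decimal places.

ℓ'(φ) = 13/φ − 7 − 6φ. Setting this to zero and multiplying by φ: 6φ² + 7φ − 13 = 0.
φ = (−7 + √(7² + 4·6·13)) / (2·6) = (−7 + √361) / 12 = (−7 + 19)/12 = 1.
ℓ''(φ) = −13/φ² − 6 < 0, confirming a maximum.

φ̂_MAP = 1.000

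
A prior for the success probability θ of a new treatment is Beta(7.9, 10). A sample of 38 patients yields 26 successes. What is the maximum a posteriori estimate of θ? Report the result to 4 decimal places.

θ̂_MAP = 0.6104

Prior: Beta(7.9, 10).
Data: 26 successes in 38 trials. The binomial likelihood contributes θ^26(1−θ)^12, so the posterior is Beta(7.9+26, 10+12) = Beta(33.9, 22).
For Beta(a, b) with a, b > 1 the mode is (a−1)/(a+b−2) = 32.9/53.9 ≈ 0.6104.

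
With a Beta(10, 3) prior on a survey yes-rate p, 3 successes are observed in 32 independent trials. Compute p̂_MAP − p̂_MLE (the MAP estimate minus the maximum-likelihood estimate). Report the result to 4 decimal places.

Posterior is Beta(13, 32); MAP = (13−1)/(45−2) = 12/43 ≈ 0.27907.
MLE ignores the prior: p̂_MLE = k/n = 3/32 ≈ 0.09375.
Difference = 12/43 − 3/32 = 255/1376 ≈ 0.1853.

MAP − MLE = 0.1853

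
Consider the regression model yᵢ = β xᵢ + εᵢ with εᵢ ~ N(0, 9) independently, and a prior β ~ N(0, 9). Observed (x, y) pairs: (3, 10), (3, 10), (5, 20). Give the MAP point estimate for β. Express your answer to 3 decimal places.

β̂_MAP = 3.636

log p(β | y) = −Σ(yᵢ − βxᵢ)²/(2·9) − β²/(2·9) + const.
Setting the derivative to zero: Σxᵢ(yᵢ − βxᵢ)/9 − β/9 = 0, so β = Σxᵢyᵢ / (Σxᵢ² + σ²/τ²).
Σxᵢyᵢ = 3·10 + 3·10 + 5·20 = 160; Σxᵢ² = 43; σ²/τ² = 1.
β̂_MAP = 160 / (43 + 1) = 160/44 ≈ 3.636.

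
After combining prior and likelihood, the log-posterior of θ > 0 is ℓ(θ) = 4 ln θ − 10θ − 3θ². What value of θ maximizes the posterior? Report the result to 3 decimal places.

ℓ'(θ) = 4/θ − 10 − 6θ. Setting this to zero and multiplying by θ: 6θ² + 10θ − 4 = 0.
θ = (−10 + √(10² + 4·6·4)) / (2·6) = (−10 + √196) / 12 = (−10 + 14)/12 = 1/3.
ℓ''(θ) = −4/θ² − 6 < 0, confirming a maximum.

θ̂_MAP = 0.333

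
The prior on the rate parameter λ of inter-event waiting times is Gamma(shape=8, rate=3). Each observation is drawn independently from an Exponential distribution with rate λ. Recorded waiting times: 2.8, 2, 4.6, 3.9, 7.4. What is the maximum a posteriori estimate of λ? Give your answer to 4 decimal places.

The Exponential(rate=λ) likelihood is ∝ λ^n e^(−λΣtᵢ). Here n = 5 and Σtᵢ = 2.8 + 2 + 4.6 + 3.9 + 7.4 = 20.7.
Posterior ∝ λ^7e^(−3λ) · λ^5e^(−20.7λ) = λ^12e^(−23.7λ), i.e. Gamma(13, 23.7).
Mode = (a−1)/b = 12/23.7 ≈ 0.5063.

λ̂_MAP = 0.5063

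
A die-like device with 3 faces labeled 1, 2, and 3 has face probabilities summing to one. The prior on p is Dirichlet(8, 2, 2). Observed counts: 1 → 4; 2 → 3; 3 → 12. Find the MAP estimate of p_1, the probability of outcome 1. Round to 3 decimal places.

MAP estimate: 0.393

The posterior is Dirichlet(αᵢ + nᵢ) = Dirichlet(12, 5, 14).
For a Dirichlet(a₁,…,a_K) with all aᵢ > 1, the mode has j-th component (aⱼ − 1)/(Σaᵢ − K).
Here Σaᵢ = 31 and K = 3, so p_1 = (12 − 1)/(31 − 3) = 11/28 ≈ 0.393.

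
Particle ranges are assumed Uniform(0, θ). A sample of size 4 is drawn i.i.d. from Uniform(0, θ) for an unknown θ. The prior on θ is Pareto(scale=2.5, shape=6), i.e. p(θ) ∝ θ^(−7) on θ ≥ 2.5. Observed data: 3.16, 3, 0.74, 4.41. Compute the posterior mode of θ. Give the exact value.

The Uniform(0, θ) likelihood is θ^(−n) for θ ≥ max(xᵢ), zero otherwise. Here max(xᵢ) = 4.41.
Posterior ∝ θ^(−7) · θ^(−4) = θ^(−11) on θ ≥ max(2.5, 4.41) = 4.41.
This density is strictly decreasing in θ, so the posterior mode lies at the lower boundary of the support.

θ̂_MAP = 4.41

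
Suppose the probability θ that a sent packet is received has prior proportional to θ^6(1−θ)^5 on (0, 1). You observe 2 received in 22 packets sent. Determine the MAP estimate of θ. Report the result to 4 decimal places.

The prior density ∝ θ^6(1−θ)^5 is the kernel of Beta(7, 6).
Data: 2 successes in 22 trials. The binomial likelihood contributes θ^2(1−θ)^20, so the posterior is Beta(7+2, 6+20) = Beta(9, 26).
For Beta(a, b) with a, b > 1 the mode is (a−1)/(a+b−2) = 8/33 ≈ 0.2424.

θ̂_MAP = 0.2424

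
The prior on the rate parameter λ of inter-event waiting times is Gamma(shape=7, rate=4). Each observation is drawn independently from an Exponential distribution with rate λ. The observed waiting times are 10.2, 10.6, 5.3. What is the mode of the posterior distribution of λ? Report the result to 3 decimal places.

λ̂_MAP = 0.299

The Exponential(rate=λ) likelihood is ∝ λ^n e^(−λΣtᵢ). Here n = 3 and Σtᵢ = 10.2 + 10.6 + 5.3 = 26.1.
Posterior ∝ λ^6e^(−4λ) · λ^3e^(−26.1λ) = λ^9e^(−30.1λ), i.e. Gamma(10, 30.1).
Mode = (a−1)/b = 9/30.1 ≈ 0.299.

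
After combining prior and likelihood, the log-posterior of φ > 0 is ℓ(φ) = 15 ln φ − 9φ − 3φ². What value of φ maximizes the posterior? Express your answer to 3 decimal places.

φ̂_MAP = 1.000

ℓ'(φ) = 15/φ − 9 − 6φ. Setting this to zero and multiplying by φ: 6φ² + 9φ − 15 = 0.
φ = (−9 + √(9² + 4·6·15)) / (2·6) = (−9 + √441) / 12 = (−9 + 21)/12 = 1.
ℓ''(φ) = −15/φ² − 6 < 0, confirming a maximum.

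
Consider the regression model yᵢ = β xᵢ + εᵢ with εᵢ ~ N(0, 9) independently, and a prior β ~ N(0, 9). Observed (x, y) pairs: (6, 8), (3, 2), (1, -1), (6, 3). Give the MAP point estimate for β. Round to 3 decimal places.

log p(β | y) = −Σ(yᵢ − βxᵢ)²/(2·9) − β²/(2·9) + const.
Setting the derivative to zero: Σxᵢ(yᵢ − βxᵢ)/9 − β/9 = 0, so β = Σxᵢyᵢ / (Σxᵢ² + σ²/τ²).
Σxᵢyᵢ = 6·8 + 3·2 + 1·(-1) + 6·3 = 71; Σxᵢ² = 82; σ²/τ² = 1.
β̂_MAP = 71 / (82 + 1) = 71/83 ≈ 0.855.

β̂_MAP = 0.855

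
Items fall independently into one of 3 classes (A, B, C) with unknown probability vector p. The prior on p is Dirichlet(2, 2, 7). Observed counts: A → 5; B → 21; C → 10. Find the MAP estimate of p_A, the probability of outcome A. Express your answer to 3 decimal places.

The posterior is Dirichlet(αᵢ + nᵢ) = Dirichlet(7, 23, 17).
For a Dirichlet(a₁,…,a_K) with all aᵢ > 1, the mode has j-th component (aⱼ − 1)/(Σaᵢ − K).
Here Σaᵢ = 47 and K = 3, so p_A = (7 − 1)/(47 − 3) = 6/44 ≈ 0.136.

MAP estimate of p_A = 0.136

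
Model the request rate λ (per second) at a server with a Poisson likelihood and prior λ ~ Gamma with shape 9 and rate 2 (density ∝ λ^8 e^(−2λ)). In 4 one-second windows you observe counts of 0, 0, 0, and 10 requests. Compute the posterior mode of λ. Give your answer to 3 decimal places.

λ̂_MAP = 3.000

Σxᵢ = 0+0+0+10 = 10, with n = 4.
Posterior ∝ λ^8e^(−2λ) · λ^10e^(−4λ) = λ^18e^(−6λ), i.e. Gamma(shape=19, rate=6).
The mode of a Gamma(a, b) with a ≥ 1 (shape–rate) is (a−1)/b = 18/6 ≈ 3.000.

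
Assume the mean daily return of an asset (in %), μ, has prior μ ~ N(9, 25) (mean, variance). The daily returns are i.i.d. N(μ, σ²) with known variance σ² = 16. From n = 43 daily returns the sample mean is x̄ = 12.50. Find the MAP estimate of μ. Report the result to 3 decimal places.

n = 43, x̄ = 12.50.
For a Normal prior and Normal likelihood with known variance, the posterior is Normal; its mode equals its mean, the precision-weighted average.
Prior precision 1/σ₀² = 1/25 = 0.04; data precision n/σ² = 43/16 = 2.6875.
μ̂ = (0.04·9 + 2.6875·12.5) / (0.04 + 2.6875) = 33.95375/2.7275 = 27163/2182 ≈ 12.449.

μ̂_MAP = 12.449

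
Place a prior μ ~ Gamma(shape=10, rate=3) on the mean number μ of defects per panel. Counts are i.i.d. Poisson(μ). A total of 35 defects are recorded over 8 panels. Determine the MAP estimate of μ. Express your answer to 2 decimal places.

Σxᵢ = 35, n = 8.
Posterior ∝ μ^9e^(−3μ) · μ^35e^(−8μ) = μ^44e^(−11μ), i.e. Gamma(shape=45, rate=11).
The mode of a Gamma(a, b) with a ≥ 1 (shape–rate) is (a−1)/b = 44/11 ≈ 4.00.

μ̂_MAP = 4.00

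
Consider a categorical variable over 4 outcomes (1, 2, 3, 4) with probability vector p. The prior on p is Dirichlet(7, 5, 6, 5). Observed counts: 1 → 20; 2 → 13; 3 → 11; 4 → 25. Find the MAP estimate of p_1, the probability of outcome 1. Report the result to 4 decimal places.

MAP estimate: 0.2955

The posterior is Dirichlet(αᵢ + nᵢ) = Dirichlet(27, 18, 17, 30).
For a Dirichlet(a₁,…,a_K) with all aᵢ > 1, the mode has j-th component (aⱼ − 1)/(Σaᵢ − K).
Here Σaᵢ = 92 and K = 4, so p_1 = (27 − 1)/(92 − 4) = 26/88 ≈ 0.2955.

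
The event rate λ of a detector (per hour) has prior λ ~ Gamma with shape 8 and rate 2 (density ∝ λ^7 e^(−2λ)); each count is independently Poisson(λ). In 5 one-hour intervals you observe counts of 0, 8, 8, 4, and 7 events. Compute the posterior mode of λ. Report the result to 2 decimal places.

Σxᵢ = 0+8+8+4+7 = 27, with n = 5.
Posterior ∝ λ^7e^(−2λ) · λ^27e^(−5λ) = λ^34e^(−7λ), i.e. Gamma(shape=35, rate=7).
The mode of a Gamma(a, b) with a ≥ 1 (shape–rate) is (a−1)/b = 34/7 ≈ 4.86.

λ̂_MAP = 4.86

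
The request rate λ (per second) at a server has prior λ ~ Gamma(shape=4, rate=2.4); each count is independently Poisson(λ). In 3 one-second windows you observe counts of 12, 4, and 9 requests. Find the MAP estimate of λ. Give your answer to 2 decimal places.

Σxᵢ = 12+4+9 = 25, with n = 3.
Posterior ∝ λ^3e^(−2.4λ) · λ^25e^(−3λ) = λ^28e^(−5.4λ), i.e. Gamma(shape=29, rate=5.4).
The mode of a Gamma(a, b) with a ≥ 1 (shape–rate) is (a−1)/b = 28/5.4 ≈ 5.19.

λ̂_MAP = 5.19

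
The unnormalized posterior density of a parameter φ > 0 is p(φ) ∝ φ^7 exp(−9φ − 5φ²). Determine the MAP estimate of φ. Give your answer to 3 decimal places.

ℓ'(φ) = 7/φ − 9 − 10φ. Setting this to zero and multiplying by φ: 10φ² + 9φ − 7 = 0.
φ = (−9 + √(9² + 4·10·7)) / (2·10) = (−9 + √361) / 20 = (−9 + 19)/20 = 1/2.
ℓ''(φ) = −7/φ² − 10 < 0, confirming a maximum.

φ̂_MAP = 0.500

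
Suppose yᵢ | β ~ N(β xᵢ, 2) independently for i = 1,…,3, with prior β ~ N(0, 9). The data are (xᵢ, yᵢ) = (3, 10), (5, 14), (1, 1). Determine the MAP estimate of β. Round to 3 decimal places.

β̂_MAP = 2.868

log p(β | y) = −Σ(yᵢ − βxᵢ)²/(2·2) − β²/(2·9) + const.
Setting the derivative to zero: Σxᵢ(yᵢ − βxᵢ)/2 − β/9 = 0, so β = Σxᵢyᵢ / (Σxᵢ² + σ²/τ²).
Σxᵢyᵢ = 3·10 + 5·14 + 1·1 = 101; Σxᵢ² = 35; σ²/τ² = 2/9.
β̂_MAP = 101 / (35 + 2/9) = 101/(317/9) = 909/317 ≈ 2.868.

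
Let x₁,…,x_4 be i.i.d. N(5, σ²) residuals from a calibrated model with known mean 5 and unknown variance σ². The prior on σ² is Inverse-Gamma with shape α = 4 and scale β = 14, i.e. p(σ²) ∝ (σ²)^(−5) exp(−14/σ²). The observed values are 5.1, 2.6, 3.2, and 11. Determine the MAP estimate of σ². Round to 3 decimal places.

σ̂²_MAP = 5.215

Sum of squared deviations about the known mean: SS = (5.1−5)² + (2.6−5)² + (3.2−5)² + (11−5)² = 45.01.
The Normal likelihood contributes (σ²)^(−n/2) exp(−SS/(2σ²)), so the posterior is Inverse-Gamma(α + n/2, β + SS/2) = Inverse-Gamma(6, 36.505).
The mode of Inverse-Gamma(a, b) is b/(a+1) = 36.505/7 ≈ 5.215.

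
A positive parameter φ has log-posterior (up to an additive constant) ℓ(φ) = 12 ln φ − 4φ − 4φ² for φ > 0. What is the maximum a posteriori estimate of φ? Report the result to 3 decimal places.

ℓ'(φ) = 12/φ − 4 − 8φ. Setting this to zero and multiplying by φ: 8φ² + 4φ − 12 = 0.
φ = (−4 + √(4² + 4·8·12)) / (2·8) = (−4 + √400) / 16 = (−4 + 20)/16 = 1.
ℓ''(φ) = −12/φ² − 8 < 0, confirming a maximum.

φ̂_MAP = 1.000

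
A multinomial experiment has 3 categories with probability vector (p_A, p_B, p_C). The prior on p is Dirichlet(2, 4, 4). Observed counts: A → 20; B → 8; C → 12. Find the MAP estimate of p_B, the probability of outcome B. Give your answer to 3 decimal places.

The posterior is Dirichlet(αᵢ + nᵢ) = Dirichlet(22, 12, 16).
For a Dirichlet(a₁,…,a_K) with all aᵢ > 1, the mode has j-th component (aⱼ − 1)/(Σaᵢ − K).
Here Σaᵢ = 50 and K = 3, so p_B = (12 − 1)/(50 − 3) = 11/47 ≈ 0.234.

MAP estimate of p_B = 0.234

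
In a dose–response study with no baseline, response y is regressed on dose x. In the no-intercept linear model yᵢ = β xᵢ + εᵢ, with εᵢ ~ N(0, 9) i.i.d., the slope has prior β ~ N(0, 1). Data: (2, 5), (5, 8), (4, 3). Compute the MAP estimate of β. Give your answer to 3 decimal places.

log p(β | y) = −Σ(yᵢ − βxᵢ)²/(2·9) − β²/(2·1) + const.
Setting the derivative to zero: Σxᵢ(yᵢ − βxᵢ)/9 − β/1 = 0, so β = Σxᵢyᵢ / (Σxᵢ² + σ²/τ²).
Σxᵢyᵢ = 2·5 + 5·8 + 4·3 = 62; Σxᵢ² = 45; σ²/τ² = 9.
β̂_MAP = 62 / (45 + 9) = 62/54 ≈ 1.148.

β̂_MAP = 1.148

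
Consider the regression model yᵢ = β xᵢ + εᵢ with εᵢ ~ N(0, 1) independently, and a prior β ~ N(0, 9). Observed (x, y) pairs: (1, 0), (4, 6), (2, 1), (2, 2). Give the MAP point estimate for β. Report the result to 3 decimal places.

log p(β | y) = −Σ(yᵢ − βxᵢ)²/(2·1) − β²/(2·9) + const.
Setting the derivative to zero: Σxᵢ(yᵢ − βxᵢ)/1 − β/9 = 0, so β = Σxᵢyᵢ / (Σxᵢ² + σ²/τ²).
Σxᵢyᵢ = 1·0 + 4·6 + 2·1 + 2·2 = 30; Σxᵢ² = 25; σ²/τ² = 1/9.
β̂_MAP = 30 / (25 + 1/9) = 30/(226/9) = 135/113 ≈ 1.195.

β̂_MAP = 1.195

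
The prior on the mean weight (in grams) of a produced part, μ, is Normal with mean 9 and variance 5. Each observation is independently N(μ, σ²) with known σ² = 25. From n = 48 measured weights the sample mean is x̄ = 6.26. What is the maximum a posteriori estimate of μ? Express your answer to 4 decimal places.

n = 48, x̄ = 6.26.
For a Normal prior and Normal likelihood with known variance, the posterior is Normal; its mode equals its mean, the precision-weighted average.
Prior precision 1/σ₀² = 1/5 = 0.2; data precision n/σ² = 48/25 = 1.92.
μ̂ = (0.2·9 + 1.92·6.26) / (0.2 + 1.92) = 13.8192/2.12 = 8637/1325 ≈ 6.5185.

μ̂_MAP = 6.5185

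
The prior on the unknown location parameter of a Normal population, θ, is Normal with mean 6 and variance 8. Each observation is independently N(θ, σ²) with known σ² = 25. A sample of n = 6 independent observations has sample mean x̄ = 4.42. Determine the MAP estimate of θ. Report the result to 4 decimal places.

θ̂_MAP = 4.9611

n = 6, x̄ = 4.42.
For a Normal prior and Normal likelihood with known variance, the posterior is Normal; its mode equals its mean, the precision-weighted average.
Prior precision 1/σ₀² = 1/8 = 0.125; data precision n/σ² = 6/25 = 0.24.
θ̂ = (0.125·6 + 0.24·4.42) / (0.125 + 0.24) = 1.8108/0.365 = 9054/1825 ≈ 4.9611.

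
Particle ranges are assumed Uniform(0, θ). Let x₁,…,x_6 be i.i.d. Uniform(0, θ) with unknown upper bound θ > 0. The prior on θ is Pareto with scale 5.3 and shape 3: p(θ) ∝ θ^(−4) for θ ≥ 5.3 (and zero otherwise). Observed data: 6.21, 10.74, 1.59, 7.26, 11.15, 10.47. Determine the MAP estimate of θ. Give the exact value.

The Uniform(0, θ) likelihood is θ^(−n) for θ ≥ max(xᵢ), zero otherwise. Here max(xᵢ) = 11.15.
Posterior ∝ θ^(−4) · θ^(−6) = θ^(−10) on θ ≥ max(5.3, 11.15) = 11.15.
This density is strictly decreasing in θ, so the posterior mode lies at the lower boundary of the support.

θ̂_MAP = 11.15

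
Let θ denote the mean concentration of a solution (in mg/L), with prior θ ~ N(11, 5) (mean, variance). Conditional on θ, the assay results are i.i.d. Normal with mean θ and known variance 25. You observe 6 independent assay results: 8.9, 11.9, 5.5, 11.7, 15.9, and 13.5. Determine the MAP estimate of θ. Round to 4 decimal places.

θ̂_MAP = 11.1273

n = 6; x̄ = (8.9 + 11.9 + 5.5 + 11.7 + 15.9 + 13.5)/6 = 67.4/6 = 337/30 ≈ 11.2333.
For a Normal prior and Normal likelihood with known variance, the posterior is Normal; its mode equals its mean, the precision-weighted average.
Prior precision 1/σ₀² = 1/5 = 0.2; data precision n/σ² = 6/25 = 0.24.
θ̂ = (0.2·11 + 0.24·(337/30)) / (0.2 + 0.24) = 4.896/0.44 = 612/55 ≈ 11.1273.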